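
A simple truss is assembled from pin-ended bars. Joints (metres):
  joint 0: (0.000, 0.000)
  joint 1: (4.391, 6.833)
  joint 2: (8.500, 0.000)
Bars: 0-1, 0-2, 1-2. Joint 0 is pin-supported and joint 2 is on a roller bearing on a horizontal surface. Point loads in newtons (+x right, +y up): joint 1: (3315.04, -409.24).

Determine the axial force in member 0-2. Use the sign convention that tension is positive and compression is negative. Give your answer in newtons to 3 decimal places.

N=3 nodes, M=3 members, R=3 reactions → 2N=6, M+R=6
member 0 (0-1): L=8.1222, (cx,cy)=(0.5406,0.8413)
member 1 (0-2): L=8.5000, (cx,cy)=(1.0000,0.0000)
member 2 (1-2): L=7.9733, (cx,cy)=(0.5153,-0.8570)
solve A·x = −loads:
  F[0-1] = +2932.5536 N (tension)
  F[0-2] = +1729.6591 N (tension)
  F[1-2] = -3356.3200 N (compression)
  Rx@0 = -3315.0400 N
  Ry@0 = -2467.0707 N
  Ry@2 = +2876.3107 N

1729.659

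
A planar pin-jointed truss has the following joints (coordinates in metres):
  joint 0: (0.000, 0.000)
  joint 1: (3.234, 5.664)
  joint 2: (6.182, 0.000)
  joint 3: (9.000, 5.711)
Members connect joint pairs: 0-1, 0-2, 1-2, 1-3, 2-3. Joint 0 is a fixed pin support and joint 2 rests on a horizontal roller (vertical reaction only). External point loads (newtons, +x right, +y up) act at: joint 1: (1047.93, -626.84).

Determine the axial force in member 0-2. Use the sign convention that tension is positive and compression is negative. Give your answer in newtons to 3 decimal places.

N=4 nodes, M=5 members, R=3 reactions → 2N=8, M+R=8
member 0 (0-1): L=6.5222, (cx,cy)=(0.4958,0.8684)
member 1 (0-2): L=6.1820, (cx,cy)=(1.0000,0.0000)
member 2 (1-2): L=6.3853, (cx,cy)=(0.4617,-0.8870)
member 3 (1-3): L=5.7662, (cx,cy)=(1.0000,0.0082)
member 4 (2-3): L=6.3684, (cx,cy)=(0.4425,0.8968)
solve A·x = −loads:
  F[0-1] = +761.3913 N (tension)
  F[0-2] = +670.4004 N (tension)
  F[1-2] = -1452.0637 N (compression)
  F[1-3] = -0.0000 N (compression)
  F[2-3] = +0.0000 N (tension)
  Rx@0 = -1047.9300 N
  Ry@0 = -661.2021 N
  Ry@2 = +1288.0421 N

670.400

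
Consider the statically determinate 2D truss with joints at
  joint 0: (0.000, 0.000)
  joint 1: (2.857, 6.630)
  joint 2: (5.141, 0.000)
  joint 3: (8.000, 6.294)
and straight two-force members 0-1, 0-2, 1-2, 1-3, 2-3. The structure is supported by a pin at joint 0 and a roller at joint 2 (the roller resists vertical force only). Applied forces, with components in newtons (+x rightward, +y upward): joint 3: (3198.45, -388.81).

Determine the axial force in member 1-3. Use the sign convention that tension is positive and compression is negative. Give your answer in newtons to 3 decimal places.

3284.779

N=4 nodes, M=5 members, R=3 reactions → 2N=8, M+R=8
member 0 (0-1): L=7.2194, (cx,cy)=(0.3957,0.9184)
member 1 (0-2): L=5.1410, (cx,cy)=(1.0000,0.0000)
member 2 (1-2): L=7.0124, (cx,cy)=(0.3257,-0.9455)
member 3 (1-3): L=5.1540, (cx,cy)=(0.9979,-0.0652)
member 4 (2-3): L=6.9129, (cx,cy)=(0.4136,0.9105)
solve A·x = −loads:
  F[0-1] = +4499.3222 N (tension)
  F[0-2] = +1417.8850 N (tension)
  F[1-2] = -4596.8155 N (compression)
  F[1-3] = +3284.7788 N (tension)
  F[2-3] = -191.8425 N (compression)
  Rx@0 = -3198.4500 N
  Ry@0 = -4132.0078 N
  Ry@2 = +4520.8178 N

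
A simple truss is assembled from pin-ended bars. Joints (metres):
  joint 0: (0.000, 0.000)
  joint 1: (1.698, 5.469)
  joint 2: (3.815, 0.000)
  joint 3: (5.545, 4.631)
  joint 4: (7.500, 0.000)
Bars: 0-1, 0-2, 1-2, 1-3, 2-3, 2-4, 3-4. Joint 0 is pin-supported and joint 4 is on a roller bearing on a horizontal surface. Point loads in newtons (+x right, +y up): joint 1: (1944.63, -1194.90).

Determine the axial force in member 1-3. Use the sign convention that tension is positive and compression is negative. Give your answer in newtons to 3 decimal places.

-1271.648

N=5 nodes, M=7 members, R=3 reactions → 2N=10, M+R=10
member 0 (0-1): L=5.7265, (cx,cy)=(0.2965,0.9550)
member 1 (0-2): L=3.8150, (cx,cy)=(1.0000,0.0000)
member 2 (1-2): L=5.8644, (cx,cy)=(0.3610,-0.9326)
member 3 (1-3): L=3.9372, (cx,cy)=(0.9771,-0.2128)
member 4 (2-3): L=4.9436, (cx,cy)=(0.3499,0.9368)
member 5 (2-4): L=3.6850, (cx,cy)=(1.0000,0.0000)
member 6 (3-4): L=5.0267, (cx,cy)=(0.3889,-0.9213)
solve A·x = −loads:
  F[0-1] = +516.8952 N (tension)
  F[0-2] = +1791.3631 N (tension)
  F[1-2] = -1520.4124 N (compression)
  F[1-3] = -1271.6478 N (compression)
  F[2-3] = +1513.5972 N (tension)
  F[2-4] = +712.8297 N (tension)
  F[3-4] = -1832.8464 N (compression)
  Rx@0 = -1944.6300 N
  Ry@0 = -493.6496 N
  Ry@4 = +1688.5496 N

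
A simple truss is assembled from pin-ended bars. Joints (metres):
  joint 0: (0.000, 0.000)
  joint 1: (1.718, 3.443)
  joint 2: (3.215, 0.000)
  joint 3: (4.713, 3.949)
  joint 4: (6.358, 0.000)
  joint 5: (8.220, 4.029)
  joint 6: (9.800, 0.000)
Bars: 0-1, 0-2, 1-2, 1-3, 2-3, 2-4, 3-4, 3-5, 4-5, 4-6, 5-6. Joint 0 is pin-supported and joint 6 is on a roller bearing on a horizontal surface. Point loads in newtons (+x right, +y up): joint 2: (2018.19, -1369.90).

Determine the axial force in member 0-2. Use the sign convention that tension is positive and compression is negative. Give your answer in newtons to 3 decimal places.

2477.499

N=7 nodes, M=11 members, R=3 reactions → 2N=14, M+R=14
member 0 (0-1): L=3.8478, (cx,cy)=(0.4465,0.8948)
member 1 (0-2): L=3.2150, (cx,cy)=(1.0000,0.0000)
member 2 (1-2): L=3.7544, (cx,cy)=(0.3987,-0.9171)
member 3 (1-3): L=3.0374, (cx,cy)=(0.9860,0.1666)
member 4 (2-3): L=4.2236, (cx,cy)=(0.3547,0.9350)
member 5 (2-4): L=3.1430, (cx,cy)=(1.0000,0.0000)
member 6 (3-4): L=4.2779, (cx,cy)=(0.3845,-0.9231)
member 7 (3-5): L=3.5079, (cx,cy)=(0.9997,0.0228)
member 8 (4-5): L=4.4385, (cx,cy)=(0.4195,0.9077)
member 9 (4-6): L=3.4420, (cx,cy)=(1.0000,0.0000)
member 10 (5-6): L=4.3277, (cx,cy)=(0.3651,-0.9310)
solve A·x = −loads:
  F[0-1] = -1028.7198 N (compression)
  F[0-2] = +2477.4987 N (tension)
  F[1-2] = +856.2195 N (tension)
  F[1-3] = -812.0614 N (compression)
  F[2-3] = +625.3443 N (tension)
  F[2-4] = +578.9198 N (tension)
  F[3-4] = -496.4325 N (compression)
  F[3-5] = -388.1263 N (compression)
  F[4-5] = +504.8344 N (tension)
  F[4-6] = +176.2396 N (tension)
  F[5-6] = -482.7326 N (compression)
  Rx@0 = -2018.1900 N
  Ry@0 = +920.4889 N
  Ry@6 = +449.4111 N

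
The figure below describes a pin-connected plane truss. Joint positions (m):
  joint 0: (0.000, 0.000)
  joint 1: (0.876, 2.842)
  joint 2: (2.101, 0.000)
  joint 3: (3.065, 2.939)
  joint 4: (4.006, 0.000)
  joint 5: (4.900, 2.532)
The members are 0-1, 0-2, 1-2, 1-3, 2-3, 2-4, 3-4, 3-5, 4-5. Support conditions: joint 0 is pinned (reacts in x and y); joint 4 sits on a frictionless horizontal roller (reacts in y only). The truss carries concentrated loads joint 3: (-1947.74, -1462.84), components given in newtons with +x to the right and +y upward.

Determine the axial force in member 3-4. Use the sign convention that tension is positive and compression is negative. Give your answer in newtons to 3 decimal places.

N=6 nodes, M=9 members, R=3 reactions → 2N=12, M+R=12
member 0 (0-1): L=2.9739, (cx,cy)=(0.2946,0.9556)
member 1 (0-2): L=2.1010, (cx,cy)=(1.0000,0.0000)
member 2 (1-2): L=3.0948, (cx,cy)=(0.3958,-0.9183)
member 3 (1-3): L=2.1911, (cx,cy)=(0.9990,0.0443)
member 4 (2-3): L=3.0931, (cx,cy)=(0.3117,0.9502)
member 5 (2-4): L=1.9050, (cx,cy)=(1.0000,0.0000)
member 6 (3-4): L=3.0860, (cx,cy)=(0.3049,-0.9524)
member 7 (3-5): L=1.8796, (cx,cy)=(0.9763,-0.2165)
member 8 (4-5): L=2.6852, (cx,cy)=(0.3329,0.9429)
solve A·x = −loads:
  F[0-1] = -1854.8703 N (compression)
  F[0-2] = -1401.3724 N (compression)
  F[1-2] = +1868.1826 N (tension)
  F[1-3] = -1287.1109 N (compression)
  F[2-3] = -1805.5270 N (compression)
  F[2-4] = -99.1704 N (compression)
  F[3-4] = +325.2250 N (tension)
  F[3-5] = -0.0000 N (compression)
  F[4-5] = +0.0000 N (tension)
  Rx@0 = +1947.7400 N
  Ry@0 = +1772.5762 N
  Ry@4 = -309.7362 N

325.225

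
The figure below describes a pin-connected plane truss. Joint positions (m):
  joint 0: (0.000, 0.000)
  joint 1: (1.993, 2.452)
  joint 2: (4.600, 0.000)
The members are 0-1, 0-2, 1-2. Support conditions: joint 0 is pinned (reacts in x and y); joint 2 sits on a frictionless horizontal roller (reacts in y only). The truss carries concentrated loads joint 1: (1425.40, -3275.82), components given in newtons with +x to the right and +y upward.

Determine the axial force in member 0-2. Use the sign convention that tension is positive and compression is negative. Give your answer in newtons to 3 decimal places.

2316.833

N=3 nodes, M=3 members, R=3 reactions → 2N=6, M+R=6
member 0 (0-1): L=3.1598, (cx,cy)=(0.6307,0.7760)
member 1 (0-2): L=4.6000, (cx,cy)=(1.0000,0.0000)
member 2 (1-2): L=3.5789, (cx,cy)=(0.7284,-0.6851)
solve A·x = −loads:
  F[0-1] = -1413.3225 N (compression)
  F[0-2] = +2316.8328 N (tension)
  F[1-2] = -3180.5856 N (compression)
  Rx@0 = -1425.4000 N
  Ry@0 = +1096.7352 N
  Ry@2 = +2179.0848 N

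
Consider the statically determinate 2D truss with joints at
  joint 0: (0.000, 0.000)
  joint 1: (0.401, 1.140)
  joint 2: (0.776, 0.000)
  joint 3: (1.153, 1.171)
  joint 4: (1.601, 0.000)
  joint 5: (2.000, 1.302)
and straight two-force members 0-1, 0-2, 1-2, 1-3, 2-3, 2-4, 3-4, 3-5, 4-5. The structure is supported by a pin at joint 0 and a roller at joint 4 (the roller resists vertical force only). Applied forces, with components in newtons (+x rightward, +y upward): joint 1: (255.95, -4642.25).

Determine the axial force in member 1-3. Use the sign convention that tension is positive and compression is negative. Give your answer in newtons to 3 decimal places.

-961.140

N=6 nodes, M=9 members, R=3 reactions → 2N=12, M+R=12
member 0 (0-1): L=1.2085, (cx,cy)=(0.3318,0.9433)
member 1 (0-2): L=0.7760, (cx,cy)=(1.0000,0.0000)
member 2 (1-2): L=1.2001, (cx,cy)=(0.3125,-0.9499)
member 3 (1-3): L=0.7526, (cx,cy)=(0.9992,0.0412)
member 4 (2-3): L=1.2302, (cx,cy)=(0.3065,0.9519)
member 5 (2-4): L=0.8250, (cx,cy)=(1.0000,0.0000)
member 6 (3-4): L=1.2538, (cx,cy)=(0.3573,-0.9340)
member 7 (3-5): L=0.8571, (cx,cy)=(0.9882,0.1528)
member 8 (4-5): L=1.3618, (cx,cy)=(0.2930,0.9561)
solve A·x = −loads:
  F[0-1] = -3495.3020 N (compression)
  F[0-2] = +1415.7765 N (tension)
  F[1-2] = -1457.5617 N (compression)
  F[1-3] = -961.1397 N (compression)
  F[2-3] = +1454.5622 N (tension)
  F[2-4] = +514.5640 N (tension)
  F[3-4] = -1440.0583 N (compression)
  F[3-5] = +0.0000 N (tension)
  F[4-5] = -0.0000 N (compression)
  Rx@0 = -255.9500 N
  Ry@0 = +3297.2623 N
  Ry@4 = +1344.9877 N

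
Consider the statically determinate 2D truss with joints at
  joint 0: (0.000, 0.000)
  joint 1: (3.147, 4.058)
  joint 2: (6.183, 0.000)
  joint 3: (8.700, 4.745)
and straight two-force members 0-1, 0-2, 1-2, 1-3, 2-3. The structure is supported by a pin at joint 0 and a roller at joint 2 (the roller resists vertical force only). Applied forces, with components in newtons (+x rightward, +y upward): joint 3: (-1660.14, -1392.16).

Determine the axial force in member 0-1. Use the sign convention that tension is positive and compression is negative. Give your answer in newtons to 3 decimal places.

-895.078

N=4 nodes, M=5 members, R=3 reactions → 2N=8, M+R=8
member 0 (0-1): L=5.1353, (cx,cy)=(0.6128,0.7902)
member 1 (0-2): L=6.1830, (cx,cy)=(1.0000,0.0000)
member 2 (1-2): L=5.0680, (cx,cy)=(0.5991,-0.8007)
member 3 (1-3): L=5.5953, (cx,cy)=(0.9924,0.1228)
member 4 (2-3): L=5.3712, (cx,cy)=(0.4686,0.8834)
solve A·x = −loads:
  F[0-1] = -895.0779 N (compression)
  F[0-2] = -1111.6175 N (compression)
  F[1-2] = +730.9464 N (tension)
  F[1-3] = -993.9179 N (compression)
  F[2-3] = -1437.7581 N (compression)
  Rx@0 = +1660.1400 N
  Ry@0 = +707.3100 N
  Ry@2 = +684.8500 N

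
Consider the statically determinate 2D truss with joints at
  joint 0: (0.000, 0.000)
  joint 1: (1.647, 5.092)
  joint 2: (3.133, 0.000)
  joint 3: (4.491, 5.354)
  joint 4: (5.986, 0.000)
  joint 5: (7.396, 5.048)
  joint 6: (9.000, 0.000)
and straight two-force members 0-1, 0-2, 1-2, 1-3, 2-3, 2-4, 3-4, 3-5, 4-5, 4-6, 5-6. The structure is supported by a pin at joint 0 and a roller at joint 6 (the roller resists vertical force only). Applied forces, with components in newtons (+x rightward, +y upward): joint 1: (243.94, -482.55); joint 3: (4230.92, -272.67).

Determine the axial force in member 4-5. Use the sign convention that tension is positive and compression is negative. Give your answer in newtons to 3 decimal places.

N=7 nodes, M=11 members, R=3 reactions → 2N=14, M+R=14
member 0 (0-1): L=5.3517, (cx,cy)=(0.3078,0.9515)
member 1 (0-2): L=3.1330, (cx,cy)=(1.0000,0.0000)
member 2 (1-2): L=5.3044, (cx,cy)=(0.2801,-0.9600)
member 3 (1-3): L=2.8560, (cx,cy)=(0.9958,0.0917)
member 4 (2-3): L=5.5235, (cx,cy)=(0.2459,0.9693)
member 5 (2-4): L=2.8530, (cx,cy)=(1.0000,0.0000)
member 6 (3-4): L=5.5588, (cx,cy)=(0.2689,-0.9632)
member 7 (3-5): L=2.9211, (cx,cy)=(0.9945,-0.1048)
member 8 (4-5): L=5.2412, (cx,cy)=(0.2690,0.9631)
member 9 (4-6): L=3.0140, (cx,cy)=(1.0000,0.0000)
member 10 (5-6): L=5.2967, (cx,cy)=(0.3028,-0.9530)
solve A·x = −loads:
  F[0-1] = +2232.4390 N (tension)
  F[0-2] = +3787.8255 N (tension)
  F[1-2] = -2602.8725 N (compression)
  F[1-3] = +1177.2396 N (tension)
  F[2-3] = +2577.7693 N (tension)
  F[2-4] = +2424.8820 N (tension)
  F[3-4] = -2806.8142 N (compression)
  F[3-5] = -1679.2495 N (compression)
  F[4-5] = +2806.8782 N (tension)
  F[4-6] = +914.9003 N (tension)
  F[5-6] = -3021.1721 N (compression)
  Rx@0 = -4474.8600 N
  Ry@0 = -2124.0921 N
  Ry@6 = +2879.3121 N

2806.878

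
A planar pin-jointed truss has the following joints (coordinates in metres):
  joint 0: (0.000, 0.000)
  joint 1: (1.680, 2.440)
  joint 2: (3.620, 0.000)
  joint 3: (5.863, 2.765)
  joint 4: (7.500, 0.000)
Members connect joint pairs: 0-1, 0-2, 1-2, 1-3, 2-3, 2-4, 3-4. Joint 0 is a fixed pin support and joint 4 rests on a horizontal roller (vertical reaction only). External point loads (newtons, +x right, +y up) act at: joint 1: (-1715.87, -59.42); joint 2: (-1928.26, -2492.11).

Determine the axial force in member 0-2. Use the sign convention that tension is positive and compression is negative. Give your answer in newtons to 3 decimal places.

N=5 nodes, M=7 members, R=3 reactions → 2N=10, M+R=10
member 0 (0-1): L=2.9624, (cx,cy)=(0.5671,0.8236)
member 1 (0-2): L=3.6200, (cx,cy)=(1.0000,0.0000)
member 2 (1-2): L=3.1172, (cx,cy)=(0.6223,-0.7827)
member 3 (1-3): L=4.1956, (cx,cy)=(0.9970,0.0775)
member 4 (2-3): L=3.5604, (cx,cy)=(0.6300,0.7766)
member 5 (2-4): L=3.8800, (cx,cy)=(1.0000,0.0000)
member 6 (3-4): L=3.2133, (cx,cy)=(0.5095,-0.8605)
solve A·x = −loads:
  F[0-1] = -2299.0304 N (compression)
  F[0-2] = -2340.3459 N (compression)
  F[1-2] = +2245.4534 N (tension)
  F[1-3] = -988.3303 N (compression)
  F[2-3] = +945.7810 N (tension)
  F[2-4] = +389.5283 N (tension)
  F[3-4] = -764.6017 N (compression)
  Rx@0 = +3644.1300 N
  Ry@0 = +1893.5912 N
  Ry@4 = +657.9388 N

-2340.346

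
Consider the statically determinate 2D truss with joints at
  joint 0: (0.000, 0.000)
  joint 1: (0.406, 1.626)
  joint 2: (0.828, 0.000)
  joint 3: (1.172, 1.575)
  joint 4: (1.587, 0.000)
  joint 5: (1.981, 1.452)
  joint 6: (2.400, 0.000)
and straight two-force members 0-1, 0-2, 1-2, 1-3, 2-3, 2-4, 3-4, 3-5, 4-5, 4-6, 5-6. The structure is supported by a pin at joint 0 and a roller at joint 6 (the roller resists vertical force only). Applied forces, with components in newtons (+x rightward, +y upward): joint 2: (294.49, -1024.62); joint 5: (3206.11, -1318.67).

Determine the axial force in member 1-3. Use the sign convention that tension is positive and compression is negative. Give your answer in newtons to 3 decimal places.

N=7 nodes, M=11 members, R=3 reactions → 2N=14, M+R=14
member 0 (0-1): L=1.6759, (cx,cy)=(0.2423,0.9702)
member 1 (0-2): L=0.8280, (cx,cy)=(1.0000,0.0000)
member 2 (1-2): L=1.6799, (cx,cy)=(0.2512,-0.9679)
member 3 (1-3): L=0.7677, (cx,cy)=(0.9978,-0.0664)
member 4 (2-3): L=1.6121, (cx,cy)=(0.2134,0.9770)
member 5 (2-4): L=0.7590, (cx,cy)=(1.0000,0.0000)
member 6 (3-4): L=1.6288, (cx,cy)=(0.2548,-0.9670)
member 7 (3-5): L=0.8183, (cx,cy)=(0.9886,-0.1503)
member 8 (4-5): L=1.5045, (cx,cy)=(0.2619,0.9651)
member 9 (4-6): L=0.8130, (cx,cy)=(1.0000,0.0000)
member 10 (5-6): L=1.5112, (cx,cy)=(0.2773,-0.9608)
solve A·x = −loads:
  F[0-1] = +1070.2320 N (tension)
  F[0-2] = +3241.3311 N (tension)
  F[1-2] = -1109.7632 N (compression)
  F[1-3] = +539.2438 N (tension)
  F[2-3] = +2148.2734 N (tension)
  F[2-4] = +2209.6538 N (tension)
  F[3-4] = -2385.6280 N (compression)
  F[3-5] = +1622.7401 N (tension)
  F[4-5] = +2390.3110 N (tension)
  F[4-6] = +975.8321 N (tension)
  F[5-6] = -3519.6243 N (compression)
  Rx@0 = -3500.6000 N
  Ry@0 = -1038.3526 N
  Ry@6 = +3381.6426 N

539.244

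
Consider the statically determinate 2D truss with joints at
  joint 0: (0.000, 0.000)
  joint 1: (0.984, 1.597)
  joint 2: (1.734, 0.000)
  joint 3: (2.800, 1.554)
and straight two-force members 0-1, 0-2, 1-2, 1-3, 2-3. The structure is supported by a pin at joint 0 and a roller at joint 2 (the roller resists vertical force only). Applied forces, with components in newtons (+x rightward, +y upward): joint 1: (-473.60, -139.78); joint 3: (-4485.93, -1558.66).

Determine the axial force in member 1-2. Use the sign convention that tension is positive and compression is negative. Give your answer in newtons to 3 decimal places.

3865.123

N=4 nodes, M=5 members, R=3 reactions → 2N=8, M+R=8
member 0 (0-1): L=1.8758, (cx,cy)=(0.5246,0.8514)
member 1 (0-2): L=1.7340, (cx,cy)=(1.0000,0.0000)
member 2 (1-2): L=1.7643, (cx,cy)=(0.4251,-0.9052)
member 3 (1-3): L=1.8165, (cx,cy)=(0.9997,-0.0237)
member 4 (2-3): L=1.8845, (cx,cy)=(0.5657,0.8246)
solve A·x = −loads:
  F[0-1] = -4179.9864 N (compression)
  F[0-2] = -2766.8210 N (compression)
  F[1-2] = +3865.1228 N (tension)
  F[1-3] = -3363.0657 N (compression)
  F[2-3] = -1986.6729 N (compression)
  Rx@0 = +4959.5300 N
  Ry@0 = +3558.6954 N
  Ry@2 = -1860.2554 N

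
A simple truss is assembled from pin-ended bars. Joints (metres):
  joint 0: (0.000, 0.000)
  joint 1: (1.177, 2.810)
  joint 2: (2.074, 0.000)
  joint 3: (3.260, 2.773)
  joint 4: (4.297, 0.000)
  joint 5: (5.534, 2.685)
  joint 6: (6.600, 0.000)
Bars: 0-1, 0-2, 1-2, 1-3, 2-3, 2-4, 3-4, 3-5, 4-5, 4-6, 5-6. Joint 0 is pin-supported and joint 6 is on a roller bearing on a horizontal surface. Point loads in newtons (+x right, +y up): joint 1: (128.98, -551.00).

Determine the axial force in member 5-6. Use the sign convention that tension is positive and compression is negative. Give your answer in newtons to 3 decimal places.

N=7 nodes, M=11 members, R=3 reactions → 2N=14, M+R=14
member 0 (0-1): L=3.0465, (cx,cy)=(0.3863,0.9224)
member 1 (0-2): L=2.0740, (cx,cy)=(1.0000,0.0000)
member 2 (1-2): L=2.9497, (cx,cy)=(0.3041,-0.9526)
member 3 (1-3): L=2.0833, (cx,cy)=(0.9998,-0.0178)
member 4 (2-3): L=3.0160, (cx,cy)=(0.3932,0.9194)
member 5 (2-4): L=2.2230, (cx,cy)=(1.0000,0.0000)
member 6 (3-4): L=2.9606, (cx,cy)=(0.3503,-0.9366)
member 7 (3-5): L=2.2757, (cx,cy)=(0.9993,-0.0387)
member 8 (4-5): L=2.9562, (cx,cy)=(0.4184,0.9082)
member 9 (4-6): L=2.3030, (cx,cy)=(1.0000,0.0000)
member 10 (5-6): L=2.8889, (cx,cy)=(0.3690,-0.9294)
solve A·x = −loads:
  F[0-1] = -431.3127 N (compression)
  F[0-2] = +295.6131 N (tension)
  F[1-2] = -156.1644 N (compression)
  F[1-3] = -248.1628 N (compression)
  F[2-3] = +161.8040 N (tension)
  F[2-4] = +184.4960 N (tension)
  F[3-4] = -158.2031 N (compression)
  F[3-5] = -129.1785 N (compression)
  F[4-5] = +163.1503 N (tension)
  F[4-6] = +60.8140 N (tension)
  F[5-6] = -164.8065 N (compression)
  Rx@0 = -128.9800 N
  Ry@0 = +397.8241 N
  Ry@6 = +153.1759 N

-164.807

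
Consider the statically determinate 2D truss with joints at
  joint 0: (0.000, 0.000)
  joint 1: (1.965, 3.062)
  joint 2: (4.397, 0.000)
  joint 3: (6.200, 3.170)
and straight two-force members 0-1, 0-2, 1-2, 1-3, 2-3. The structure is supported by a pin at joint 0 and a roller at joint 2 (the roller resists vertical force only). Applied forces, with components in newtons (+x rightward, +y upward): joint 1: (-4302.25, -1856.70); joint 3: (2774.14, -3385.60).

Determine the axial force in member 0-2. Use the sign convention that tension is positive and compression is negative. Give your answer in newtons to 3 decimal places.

N=4 nodes, M=5 members, R=3 reactions → 2N=8, M+R=8
member 0 (0-1): L=3.6383, (cx,cy)=(0.5401,0.8416)
member 1 (0-2): L=4.3970, (cx,cy)=(1.0000,0.0000)
member 2 (1-2): L=3.9103, (cx,cy)=(0.6219,-0.7831)
member 3 (1-3): L=4.2364, (cx,cy)=(0.9997,0.0255)
member 4 (2-3): L=3.6469, (cx,cy)=(0.4944,0.8692)
solve A·x = −loads:
  F[0-1] = -754.1384 N (compression)
  F[0-2] = -1120.8069 N (compression)
  F[1-2] = -1405.2515 N (compression)
  F[1-3] = +4770.4889 N (tension)
  F[2-3] = -4034.8219 N (compression)
  Rx@0 = +1528.1100 N
  Ry@0 = +634.6880 N
  Ry@2 = +4607.6120 N

-1120.807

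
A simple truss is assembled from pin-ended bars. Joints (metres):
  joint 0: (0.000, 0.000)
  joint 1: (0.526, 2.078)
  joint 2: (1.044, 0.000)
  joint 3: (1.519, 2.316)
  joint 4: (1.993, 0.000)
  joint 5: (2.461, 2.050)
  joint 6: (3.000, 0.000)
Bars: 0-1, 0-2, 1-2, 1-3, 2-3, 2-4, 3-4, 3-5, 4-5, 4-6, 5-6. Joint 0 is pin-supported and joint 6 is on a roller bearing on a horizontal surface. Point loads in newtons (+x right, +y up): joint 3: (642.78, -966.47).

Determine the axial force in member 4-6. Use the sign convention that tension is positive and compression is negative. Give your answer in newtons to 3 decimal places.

259.136

N=7 nodes, M=11 members, R=3 reactions → 2N=14, M+R=14
member 0 (0-1): L=2.1435, (cx,cy)=(0.2454,0.9694)
member 1 (0-2): L=1.0440, (cx,cy)=(1.0000,0.0000)
member 2 (1-2): L=2.1416, (cx,cy)=(0.2419,-0.9703)
member 3 (1-3): L=1.0211, (cx,cy)=(0.9725,0.2331)
member 4 (2-3): L=2.3642, (cx,cy)=(0.2009,0.9796)
member 5 (2-4): L=0.9490, (cx,cy)=(1.0000,0.0000)
member 6 (3-4): L=2.3640, (cx,cy)=(0.2005,-0.9797)
member 7 (3-5): L=0.9788, (cx,cy)=(0.9624,-0.2718)
member 8 (4-5): L=2.1027, (cx,cy)=(0.2226,0.9749)
member 9 (4-6): L=1.0070, (cx,cy)=(1.0000,0.0000)
member 10 (5-6): L=2.1197, (cx,cy)=(0.2543,-0.9671)
solve A·x = −loads:
  F[0-1] = +19.7149 N (tension)
  F[0-2] = +637.9422 N (tension)
  F[1-2] = -17.4589 N (compression)
  F[1-3] = +9.3173 N (tension)
  F[2-3] = +17.2931 N (tension)
  F[2-4] = +630.2449 N (tension)
  F[3-4] = -874.9194 N (compression)
  F[3-5] = -472.6027 N (compression)
  F[4-5] = +879.2044 N (tension)
  F[4-6] = +259.1360 N (tension)
  F[5-6] = -1019.0798 N (compression)
  Rx@0 = -642.7800 N
  Ry@0 = -19.1121 N
  Ry@6 = +985.5821 N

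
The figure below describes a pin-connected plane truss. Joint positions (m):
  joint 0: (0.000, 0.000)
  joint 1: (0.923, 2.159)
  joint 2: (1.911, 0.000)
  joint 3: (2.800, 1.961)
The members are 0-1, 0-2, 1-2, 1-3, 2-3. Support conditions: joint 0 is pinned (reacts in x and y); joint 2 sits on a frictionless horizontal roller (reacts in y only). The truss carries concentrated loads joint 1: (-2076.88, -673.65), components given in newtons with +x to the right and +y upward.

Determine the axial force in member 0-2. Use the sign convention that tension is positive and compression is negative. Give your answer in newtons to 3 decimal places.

-924.866

N=4 nodes, M=5 members, R=3 reactions → 2N=8, M+R=8
member 0 (0-1): L=2.3480, (cx,cy)=(0.3931,0.9195)
member 1 (0-2): L=1.9110, (cx,cy)=(1.0000,0.0000)
member 2 (1-2): L=2.3743, (cx,cy)=(0.4161,-0.9093)
member 3 (1-3): L=1.8874, (cx,cy)=(0.9945,-0.1049)
member 4 (2-3): L=2.1531, (cx,cy)=(0.4129,0.9108)
solve A·x = −loads:
  F[0-1] = -2930.6114 N (compression)
  F[0-2] = -924.8663 N (compression)
  F[1-2] = +2222.6055 N (tension)
  F[1-3] = -0.0000 N (tension)
  F[2-3] = +0.0000 N (tension)
  Rx@0 = +2076.8800 N
  Ry@0 = +2694.6887 N
  Ry@2 = -2021.0387 N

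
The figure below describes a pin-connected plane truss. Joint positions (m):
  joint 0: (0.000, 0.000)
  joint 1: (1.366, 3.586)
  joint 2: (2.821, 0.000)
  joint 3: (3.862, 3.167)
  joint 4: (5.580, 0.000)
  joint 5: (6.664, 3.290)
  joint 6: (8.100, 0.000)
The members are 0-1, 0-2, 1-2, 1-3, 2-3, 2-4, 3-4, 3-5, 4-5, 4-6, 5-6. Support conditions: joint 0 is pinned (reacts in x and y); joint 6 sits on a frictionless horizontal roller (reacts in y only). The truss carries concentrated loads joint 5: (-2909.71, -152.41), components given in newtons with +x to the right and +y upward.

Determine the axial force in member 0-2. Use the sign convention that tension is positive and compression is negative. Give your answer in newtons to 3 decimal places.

-2449.222

N=7 nodes, M=11 members, R=3 reactions → 2N=14, M+R=14
member 0 (0-1): L=3.8374, (cx,cy)=(0.3560,0.9345)
member 1 (0-2): L=2.8210, (cx,cy)=(1.0000,0.0000)
member 2 (1-2): L=3.8699, (cx,cy)=(0.3760,-0.9266)
member 3 (1-3): L=2.5309, (cx,cy)=(0.9862,-0.1656)
member 4 (2-3): L=3.3337, (cx,cy)=(0.3123,0.9500)
member 5 (2-4): L=2.7590, (cx,cy)=(1.0000,0.0000)
member 6 (3-4): L=3.6030, (cx,cy)=(0.4768,-0.8790)
member 7 (3-5): L=2.8047, (cx,cy)=(0.9990,0.0439)
member 8 (4-5): L=3.4640, (cx,cy)=(0.3129,0.9498)
member 9 (4-6): L=2.5200, (cx,cy)=(1.0000,0.0000)
member 10 (5-6): L=3.5897, (cx,cy)=(0.4000,-0.9165)
solve A·x = −loads:
  F[0-1] = -1293.6011 N (compression)
  F[0-2] = -2449.2221 N (compression)
  F[1-2] = +1489.4540 N (tension)
  F[1-3] = -1034.7640 N (compression)
  F[2-3] = -1452.8209 N (compression)
  F[2-4] = -1435.5588 N (compression)
  F[3-4] = +1271.3841 N (tension)
  F[3-5] = -2082.3867 N (compression)
  F[4-5] = -1176.6392 N (compression)
  F[4-6] = -461.1153 N (compression)
  F[5-6] = +1152.7031 N (tension)
  Rx@0 = +2909.7100 N
  Ry@0 = +1208.8650 N
  Ry@6 = -1056.4550 N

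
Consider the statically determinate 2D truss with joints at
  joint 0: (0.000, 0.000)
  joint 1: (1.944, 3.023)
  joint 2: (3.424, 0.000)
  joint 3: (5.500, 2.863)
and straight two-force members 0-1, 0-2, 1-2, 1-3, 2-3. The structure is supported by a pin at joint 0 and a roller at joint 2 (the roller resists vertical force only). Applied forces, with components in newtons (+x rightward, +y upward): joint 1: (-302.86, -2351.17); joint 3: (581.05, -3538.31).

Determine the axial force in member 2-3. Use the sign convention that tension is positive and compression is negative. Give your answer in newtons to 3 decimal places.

N=4 nodes, M=5 members, R=3 reactions → 2N=8, M+R=8
member 0 (0-1): L=3.5941, (cx,cy)=(0.5409,0.8411)
member 1 (0-2): L=3.4240, (cx,cy)=(1.0000,0.0000)
member 2 (1-2): L=3.3658, (cx,cy)=(0.4397,-0.8981)
member 3 (1-3): L=3.5596, (cx,cy)=(0.9990,-0.0449)
member 4 (2-3): L=3.5365, (cx,cy)=(0.5870,0.8096)
solve A·x = −loads:
  F[0-1] = +1602.0605 N (tension)
  F[0-2] = -588.3391 N (compression)
  F[1-2] = -4270.7961 N (compression)
  F[1-3] = +3050.3880 N (tension)
  F[2-3] = -4201.2574 N (compression)
  Rx@0 = -278.1900 N
  Ry@0 = -1347.4884 N
  Ry@2 = +7236.9684 N

-4201.257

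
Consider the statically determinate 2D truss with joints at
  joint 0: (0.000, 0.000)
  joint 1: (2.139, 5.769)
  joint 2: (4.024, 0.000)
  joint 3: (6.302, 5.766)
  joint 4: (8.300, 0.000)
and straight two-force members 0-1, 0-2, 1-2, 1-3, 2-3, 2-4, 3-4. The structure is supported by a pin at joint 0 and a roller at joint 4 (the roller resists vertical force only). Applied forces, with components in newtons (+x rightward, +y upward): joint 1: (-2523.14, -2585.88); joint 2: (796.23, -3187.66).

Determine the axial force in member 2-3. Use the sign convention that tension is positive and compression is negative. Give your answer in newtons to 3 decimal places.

N=5 nodes, M=7 members, R=3 reactions → 2N=10, M+R=10
member 0 (0-1): L=6.1528, (cx,cy)=(0.3476,0.9376)
member 1 (0-2): L=4.0240, (cx,cy)=(1.0000,0.0000)
member 2 (1-2): L=6.0692, (cx,cy)=(0.3106,-0.9505)
member 3 (1-3): L=4.1630, (cx,cy)=(1.0000,-0.0007)
member 4 (2-3): L=6.1997, (cx,cy)=(0.3674,0.9300)
member 5 (2-4): L=4.2760, (cx,cy)=(1.0000,0.0000)
member 6 (3-4): L=6.1024, (cx,cy)=(0.3274,-0.9449)
solve A·x = −loads:
  F[0-1] = -5669.0307 N (compression)
  F[0-2] = +243.9162 N (tension)
  F[1-2] = +2871.8167 N (tension)
  F[1-3] = -339.6355 N (compression)
  F[2-3] = +492.3072 N (tension)
  F[2-4] = +158.7429 N (tension)
  F[3-4] = -484.8379 N (compression)
  Rx@0 = +1726.9100 N
  Ry@0 = +5315.4260 N
  Ry@4 = +458.1140 N

492.307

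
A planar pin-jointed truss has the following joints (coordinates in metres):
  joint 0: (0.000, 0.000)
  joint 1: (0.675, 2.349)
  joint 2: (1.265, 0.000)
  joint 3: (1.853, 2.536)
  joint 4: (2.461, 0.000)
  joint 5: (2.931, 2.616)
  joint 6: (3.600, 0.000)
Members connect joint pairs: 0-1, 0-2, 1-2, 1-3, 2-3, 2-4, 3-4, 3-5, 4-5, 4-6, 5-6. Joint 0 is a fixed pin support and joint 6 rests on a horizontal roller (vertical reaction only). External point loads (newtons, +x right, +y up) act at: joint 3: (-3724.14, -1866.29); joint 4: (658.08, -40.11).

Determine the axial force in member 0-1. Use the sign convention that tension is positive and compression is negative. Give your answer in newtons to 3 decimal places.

N=7 nodes, M=11 members, R=3 reactions → 2N=14, M+R=14
member 0 (0-1): L=2.4441, (cx,cy)=(0.2762,0.9611)
member 1 (0-2): L=1.2650, (cx,cy)=(1.0000,0.0000)
member 2 (1-2): L=2.4220, (cx,cy)=(0.2436,-0.9699)
member 3 (1-3): L=1.1928, (cx,cy)=(0.9876,0.1568)
member 4 (2-3): L=2.6033, (cx,cy)=(0.2259,0.9742)
member 5 (2-4): L=1.1960, (cx,cy)=(1.0000,0.0000)
member 6 (3-4): L=2.6079, (cx,cy)=(0.2331,-0.9724)
member 7 (3-5): L=1.0810, (cx,cy)=(0.9973,0.0740)
member 8 (4-5): L=2.6579, (cx,cy)=(0.1768,0.9842)
member 9 (4-6): L=1.1390, (cx,cy)=(1.0000,0.0000)
member 10 (5-6): L=2.7002, (cx,cy)=(0.2478,-0.9688)
solve A·x = −loads:
  F[0-1] = -3685.1391 N (compression)
  F[0-2] = -2048.2987 N (compression)
  F[1-2] = +3351.6054 N (tension)
  F[1-3] = -1857.1932 N (compression)
  F[2-3] = -3336.8702 N (compression)
  F[2-4] = -478.1371 N (compression)
  F[3-4] = +1778.0742 N (tension)
  F[3-5] = +723.6598 N (tension)
  F[4-5] = -1716.0083 N (compression)
  F[4-6] = -418.2296 N (compression)
  F[5-6] = +1688.0400 N (tension)
  Rx@0 = +3066.0600 N
  Ry@0 = +3541.8092 N
  Ry@6 = -1635.4092 N

-3685.139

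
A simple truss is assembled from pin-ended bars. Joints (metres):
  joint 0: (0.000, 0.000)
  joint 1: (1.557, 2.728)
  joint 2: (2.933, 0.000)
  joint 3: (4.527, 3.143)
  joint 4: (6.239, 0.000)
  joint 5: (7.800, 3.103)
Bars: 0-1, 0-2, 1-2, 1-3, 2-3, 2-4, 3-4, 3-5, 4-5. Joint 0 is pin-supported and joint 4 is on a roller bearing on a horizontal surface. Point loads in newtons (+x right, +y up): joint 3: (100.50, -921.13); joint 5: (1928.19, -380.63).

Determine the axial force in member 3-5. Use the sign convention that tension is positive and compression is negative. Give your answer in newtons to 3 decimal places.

2106.875

N=6 nodes, M=9 members, R=3 reactions → 2N=12, M+R=12
member 0 (0-1): L=3.1411, (cx,cy)=(0.4957,0.8685)
member 1 (0-2): L=2.9330, (cx,cy)=(1.0000,0.0000)
member 2 (1-2): L=3.0554, (cx,cy)=(0.4504,-0.8929)
member 3 (1-3): L=2.9989, (cx,cy)=(0.9904,0.1384)
member 4 (2-3): L=3.5241, (cx,cy)=(0.4523,0.8919)
member 5 (2-4): L=3.3060, (cx,cy)=(1.0000,0.0000)
member 6 (3-4): L=3.5790, (cx,cy)=(0.4783,-0.8782)
member 7 (3-5): L=3.2732, (cx,cy)=(0.9999,-0.0122)
member 8 (4-5): L=3.4735, (cx,cy)=(0.4494,0.8933)
solve A·x = −loads:
  F[0-1] = +981.1161 N (tension)
  F[0-2] = +1542.3574 N (tension)
  F[1-2] = -820.4216 N (compression)
  F[1-3] = +864.1261 N (tension)
  F[2-3] = +821.3341 N (tension)
  F[2-4] = +801.3773 N (tension)
  F[3-4] = -2048.5413 N (compression)
  F[3-5] = +2106.8755 N (tension)
  F[4-5] = -397.2588 N (compression)
  Rx@0 = -2028.6900 N
  Ry@0 = -852.0971 N
  Ry@4 = +2153.8571 N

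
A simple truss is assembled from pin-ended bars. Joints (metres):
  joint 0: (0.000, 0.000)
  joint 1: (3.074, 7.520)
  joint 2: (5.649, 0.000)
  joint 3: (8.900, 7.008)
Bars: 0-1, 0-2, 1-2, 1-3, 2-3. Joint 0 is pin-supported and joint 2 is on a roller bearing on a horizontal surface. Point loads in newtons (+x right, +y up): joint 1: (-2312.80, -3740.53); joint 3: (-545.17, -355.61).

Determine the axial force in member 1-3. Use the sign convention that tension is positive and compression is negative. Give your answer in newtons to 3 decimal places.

N=4 nodes, M=5 members, R=3 reactions → 2N=8, M+R=8
member 0 (0-1): L=8.1240, (cx,cy)=(0.3784,0.9256)
member 1 (0-2): L=5.6490, (cx,cy)=(1.0000,0.0000)
member 2 (1-2): L=7.9486, (cx,cy)=(0.3240,-0.9461)
member 3 (1-3): L=5.8485, (cx,cy)=(0.9962,-0.0875)
member 4 (2-3): L=7.7254, (cx,cy)=(0.4208,0.9071)
solve A·x = −loads:
  F[0-1] = -5677.6894 N (compression)
  F[0-2] = -709.6255 N (compression)
  F[1-2] = +1635.3088 N (tension)
  F[1-3] = -366.7180 N (compression)
  F[2-3] = -427.4013 N (compression)
  Rx@0 = +2857.9700 N
  Ry@0 = +5255.5468 N
  Ry@2 = -1159.4068 N

-366.718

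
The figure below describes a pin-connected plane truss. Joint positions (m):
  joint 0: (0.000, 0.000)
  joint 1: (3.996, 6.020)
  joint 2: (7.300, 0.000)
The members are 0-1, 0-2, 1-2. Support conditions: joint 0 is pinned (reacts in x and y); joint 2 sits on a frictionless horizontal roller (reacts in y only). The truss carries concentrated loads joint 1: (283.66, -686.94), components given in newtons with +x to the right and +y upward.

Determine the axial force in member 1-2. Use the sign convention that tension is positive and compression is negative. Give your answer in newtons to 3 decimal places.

N=3 nodes, M=3 members, R=3 reactions → 2N=6, M+R=6
member 0 (0-1): L=7.2255, (cx,cy)=(0.5530,0.8332)
member 1 (0-2): L=7.3000, (cx,cy)=(1.0000,0.0000)
member 2 (1-2): L=6.8671, (cx,cy)=(0.4811,-0.8766)
solve A·x = −loads:
  F[0-1] = -92.4060 N (compression)
  F[0-2] = +334.7640 N (tension)
  F[1-2] = -695.7785 N (compression)
  Rx@0 = -283.6600 N
  Ry@0 = +76.9886 N
  Ry@2 = +609.9514 N

-695.778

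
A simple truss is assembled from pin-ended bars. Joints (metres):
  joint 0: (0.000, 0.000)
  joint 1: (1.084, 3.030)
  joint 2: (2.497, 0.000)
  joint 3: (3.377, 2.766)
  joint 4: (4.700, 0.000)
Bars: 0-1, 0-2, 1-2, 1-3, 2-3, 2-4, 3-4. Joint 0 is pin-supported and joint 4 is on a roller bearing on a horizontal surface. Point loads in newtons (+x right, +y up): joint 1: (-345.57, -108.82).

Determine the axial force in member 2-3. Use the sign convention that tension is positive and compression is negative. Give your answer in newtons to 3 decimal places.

-189.097

N=5 nodes, M=7 members, R=3 reactions → 2N=10, M+R=10
member 0 (0-1): L=3.2181, (cx,cy)=(0.3368,0.9416)
member 1 (0-2): L=2.4970, (cx,cy)=(1.0000,0.0000)
member 2 (1-2): L=3.3433, (cx,cy)=(0.4226,-0.9063)
member 3 (1-3): L=2.3081, (cx,cy)=(0.9934,-0.1144)
member 4 (2-3): L=2.9026, (cx,cy)=(0.3032,0.9529)
member 5 (2-4): L=2.2030, (cx,cy)=(1.0000,0.0000)
member 6 (3-4): L=3.0661, (cx,cy)=(0.4315,-0.9021)
solve A·x = −loads:
  F[0-1] = -325.5285 N (compression)
  F[0-2] = -235.9163 N (compression)
  F[1-2] = +198.8281 N (tension)
  F[1-3] = +152.8870 N (tension)
  F[2-3] = -189.0974 N (compression)
  F[2-4] = -94.5540 N (compression)
  F[3-4] = +219.1336 N (tension)
  Rx@0 = +345.5700 N
  Ry@0 = +306.5043 N
  Ry@4 = -197.6843 N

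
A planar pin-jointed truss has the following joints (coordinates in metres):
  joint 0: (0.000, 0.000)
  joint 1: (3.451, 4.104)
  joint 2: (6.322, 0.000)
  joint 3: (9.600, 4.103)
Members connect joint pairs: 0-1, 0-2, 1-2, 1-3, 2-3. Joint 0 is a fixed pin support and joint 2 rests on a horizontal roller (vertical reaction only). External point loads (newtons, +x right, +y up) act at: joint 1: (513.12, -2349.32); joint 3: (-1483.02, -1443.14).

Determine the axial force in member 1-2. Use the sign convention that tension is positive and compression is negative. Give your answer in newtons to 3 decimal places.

-1710.108

N=4 nodes, M=5 members, R=3 reactions → 2N=8, M+R=8
member 0 (0-1): L=5.3621, (cx,cy)=(0.6436,0.7654)
member 1 (0-2): L=6.3220, (cx,cy)=(1.0000,0.0000)
member 2 (1-2): L=5.0085, (cx,cy)=(0.5732,-0.8194)
member 3 (1-3): L=6.1490, (cx,cy)=(1.0000,-0.0002)
member 4 (2-3): L=5.2517, (cx,cy)=(0.6242,0.7813)
solve A·x = −loads:
  F[0-1] = -1238.6191 N (compression)
  F[0-2] = -172.7371 N (compression)
  F[1-2] = -1710.1082 N (compression)
  F[1-3] = -330.0127 N (compression)
  F[2-3] = -1847.2233 N (compression)
  Rx@0 = +969.9000 N
  Ry@0 = +948.0024 N
  Ry@2 = +2844.4576 N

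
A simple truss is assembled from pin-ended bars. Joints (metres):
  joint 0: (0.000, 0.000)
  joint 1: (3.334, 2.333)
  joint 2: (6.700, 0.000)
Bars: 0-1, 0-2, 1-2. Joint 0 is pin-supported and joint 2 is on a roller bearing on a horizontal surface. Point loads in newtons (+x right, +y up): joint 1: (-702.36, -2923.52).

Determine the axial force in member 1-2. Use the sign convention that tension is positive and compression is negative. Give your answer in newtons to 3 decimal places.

-2124.465

N=3 nodes, M=3 members, R=3 reactions → 2N=6, M+R=6
member 0 (0-1): L=4.0692, (cx,cy)=(0.8193,0.5733)
member 1 (0-2): L=6.7000, (cx,cy)=(1.0000,0.0000)
member 2 (1-2): L=4.0955, (cx,cy)=(0.8219,-0.5697)
solve A·x = −loads:
  F[0-1] = -2988.3460 N (compression)
  F[0-2] = +1746.0644 N (tension)
  F[1-2] = -2124.4647 N (compression)
  Rx@0 = +702.3600 N
  Ry@0 = +1713.3096 N
  Ry@2 = +1210.2104 N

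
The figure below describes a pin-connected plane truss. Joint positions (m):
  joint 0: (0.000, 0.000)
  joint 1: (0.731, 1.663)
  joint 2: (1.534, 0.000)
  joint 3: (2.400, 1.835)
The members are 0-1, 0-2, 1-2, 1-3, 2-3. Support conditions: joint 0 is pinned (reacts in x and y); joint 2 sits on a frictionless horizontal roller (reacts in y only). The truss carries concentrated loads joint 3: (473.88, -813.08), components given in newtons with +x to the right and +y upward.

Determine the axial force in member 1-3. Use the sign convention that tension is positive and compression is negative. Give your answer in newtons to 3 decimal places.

906.217

N=4 nodes, M=5 members, R=3 reactions → 2N=8, M+R=8
member 0 (0-1): L=1.8166, (cx,cy)=(0.4024,0.9155)
member 1 (0-2): L=1.5340, (cx,cy)=(1.0000,0.0000)
member 2 (1-2): L=1.8467, (cx,cy)=(0.4348,-0.9005)
member 3 (1-3): L=1.6778, (cx,cy)=(0.9947,0.1025)
member 4 (2-3): L=2.0291, (cx,cy)=(0.4268,0.9043)
solve A·x = −loads:
  F[0-1] = +1120.6136 N (tension)
  F[0-2] = +22.9378 N (tension)
  F[1-2] = -1036.0507 N (compression)
  F[1-3] = +906.2170 N (tension)
  F[2-3] = -1001.8022 N (compression)
  Rx@0 = -473.8800 N
  Ry@0 = -1025.8781 N
  Ry@2 = +1838.9581 N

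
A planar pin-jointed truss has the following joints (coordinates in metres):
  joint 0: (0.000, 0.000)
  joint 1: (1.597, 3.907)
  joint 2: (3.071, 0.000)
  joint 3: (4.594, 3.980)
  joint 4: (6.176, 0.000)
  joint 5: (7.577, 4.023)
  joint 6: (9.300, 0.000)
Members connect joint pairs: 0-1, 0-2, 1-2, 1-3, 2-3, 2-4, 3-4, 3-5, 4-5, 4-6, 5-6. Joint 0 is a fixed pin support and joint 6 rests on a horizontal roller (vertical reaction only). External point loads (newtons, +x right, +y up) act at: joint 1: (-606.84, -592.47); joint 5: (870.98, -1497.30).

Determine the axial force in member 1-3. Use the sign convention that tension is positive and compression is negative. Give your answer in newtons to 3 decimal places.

319.511

N=7 nodes, M=11 members, R=3 reactions → 2N=14, M+R=14
member 0 (0-1): L=4.2208, (cx,cy)=(0.3784,0.9257)
member 1 (0-2): L=3.0710, (cx,cy)=(1.0000,0.0000)
member 2 (1-2): L=4.1758, (cx,cy)=(0.3530,-0.9356)
member 3 (1-3): L=2.9979, (cx,cy)=(0.9997,0.0244)
member 4 (2-3): L=4.2614, (cx,cy)=(0.3574,0.9340)
member 5 (2-4): L=3.1050, (cx,cy)=(1.0000,0.0000)
member 6 (3-4): L=4.2829, (cx,cy)=(0.3694,-0.9293)
member 7 (3-5): L=2.9833, (cx,cy)=(0.9999,0.0144)
member 8 (4-5): L=4.2600, (cx,cy)=(0.3289,0.9444)
member 9 (4-6): L=3.1240, (cx,cy)=(1.0000,0.0000)
member 10 (5-6): L=4.3764, (cx,cy)=(0.3937,-0.9192)
solve A·x = −loads:
  F[0-1] = -698.2102 N (compression)
  F[0-2] = +528.3185 N (tension)
  F[1-2] = +65.8520 N (tension)
  F[1-3] = +319.5114 N (tension)
  F[2-3] = -65.9700 N (compression)
  F[2-4] = +575.1404 N (tension)
  F[3-4] = +62.1625 N (tension)
  F[3-5] = +272.9066 N (tension)
  F[4-5] = -61.1689 N (compression)
  F[4-6] = +618.2188 N (tension)
  F[5-6] = -1570.2841 N (compression)
  Rx@0 = -264.1400 N
  Ry@0 = +646.3028 N
  Ry@6 = +1443.4672 N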